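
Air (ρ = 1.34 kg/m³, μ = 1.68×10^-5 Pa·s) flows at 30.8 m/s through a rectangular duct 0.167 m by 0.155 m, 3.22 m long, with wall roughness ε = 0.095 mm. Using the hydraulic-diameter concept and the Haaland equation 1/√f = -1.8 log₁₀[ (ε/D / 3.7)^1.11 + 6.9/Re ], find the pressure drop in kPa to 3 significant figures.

ΔP ≈ 0.233 kPa

Hydraulic diameter D_h = 4A/P = 4·(0.167·0.155)/(2·(0.167+0.155)) = 0.1035/0.644 = 0.1608 m.
Re = ρVD_h/μ = 1.34·30.8·0.1608/1.68e-05 = 3.95e+05.
ε/D_h = 9.5e-05/0.1608 = 0.000591; Haaland gives 1/√f = -1.8 log₁₀[6.1e-05+1.75e-05] = 7.389, so f = 0.01832.
ΔP = f(L/D_h)(ρV²/2) = 0.01832·3.22/0.1608·635.6 = 233.1 Pa.
ΔP = 0.233 kPa.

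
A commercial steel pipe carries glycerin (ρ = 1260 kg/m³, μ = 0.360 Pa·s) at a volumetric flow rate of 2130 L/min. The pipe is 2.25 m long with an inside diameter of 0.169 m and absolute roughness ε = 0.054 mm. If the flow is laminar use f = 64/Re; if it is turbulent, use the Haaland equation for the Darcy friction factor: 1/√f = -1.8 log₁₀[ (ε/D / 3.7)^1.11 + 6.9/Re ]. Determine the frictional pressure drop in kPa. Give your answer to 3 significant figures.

Q = 2130 L/min = 2130/60000 = 0.0355 m³/s.
Cross-sectional area A = πD²/4 = π(0.169)²/4 = 0.02243 m²; mean velocity V = Q/A = 0.0355/0.02243 = 1.583 m/s.
Reynolds number Re = ρVD/μ = 1260 · 1.583 · 0.169 / 0.36 = 936.1.
Re < 2300 → laminar flow, so f = 64/Re = 64/936.1 = 0.06837 (the turbulent correlation is not needed).
Darcy-Weisbach: ΔP = f(L/D)(ρV²/2) = 0.06837·(2.25/0.169)·(1260·1.583²/2) = 0.06837·13.31·1578 = 1436 Pa.
ΔP = 1436 Pa = 1.44 kPa.

ΔP ≈ 1.44 kPa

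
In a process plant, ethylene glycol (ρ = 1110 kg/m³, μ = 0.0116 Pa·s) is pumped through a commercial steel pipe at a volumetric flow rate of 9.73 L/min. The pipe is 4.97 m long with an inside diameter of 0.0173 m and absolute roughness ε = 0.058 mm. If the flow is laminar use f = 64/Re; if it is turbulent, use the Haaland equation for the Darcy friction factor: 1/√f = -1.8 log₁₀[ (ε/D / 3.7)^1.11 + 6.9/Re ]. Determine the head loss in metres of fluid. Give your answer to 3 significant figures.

h_f ≈ 0.391 m

Q = 9.73 L/min = 9.73/60000 = 0.0001622 m³/s.
Cross-sectional area A = πD²/4 = π(0.0173)²/4 = 0.0002351 m²; mean velocity V = Q/A = 0.0001622/0.0002351 = 0.6899 m/s.
Reynolds number Re = ρVD/μ = 1110 · 0.6899 · 0.0173 / 0.0116 = 1142.
Re < 2300 → laminar flow, so f = 64/Re = 64/1142 = 0.05604 (the turbulent correlation is not needed).
Darcy-Weisbach: ΔP = f(L/D)(ρV²/2) = 0.05604·(4.97/0.0173)·(1110·0.6899²/2) = 0.05604·287.3·264.2 = 4253 Pa.
Head loss h_f = ΔP/(ρg) = 4253/(1110·9.81) = 0.391 m.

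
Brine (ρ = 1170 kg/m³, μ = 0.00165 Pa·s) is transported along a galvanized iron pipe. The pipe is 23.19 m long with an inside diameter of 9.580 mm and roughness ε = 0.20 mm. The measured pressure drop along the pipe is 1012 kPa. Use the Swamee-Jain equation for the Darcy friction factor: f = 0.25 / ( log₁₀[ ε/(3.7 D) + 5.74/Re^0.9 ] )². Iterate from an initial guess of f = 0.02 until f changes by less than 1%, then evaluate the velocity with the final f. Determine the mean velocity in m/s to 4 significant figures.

Rearranging Darcy-Weisbach: V = √(2·ΔP·D/(f·L·ρ)). With ε/D = 0.0002/0.00958 = 0.0209, iterate starting from f = 0.02:
  f = 0.02 → V = √(2·1.012e+06·0.00958/(0.02·23.19·1170)) = 5.978 m/s; Re = ρVD/μ = 4.061e+04; f → 0.05081
  f = 0.05081 → V = 3.75 m/s; Re = 2.548e+04; f → 0.0515
  f = 0.0515 → V = 3.725 m/s; Re = 2.53e+04; f → 0.05152
Converged (Δf/f < 1%). With the final f = 0.05152: V = √(2·1.012e+06·0.00958/(0.05152·23.19·1170)) = 3.725 m/s.

V ≈ 3.725 m/s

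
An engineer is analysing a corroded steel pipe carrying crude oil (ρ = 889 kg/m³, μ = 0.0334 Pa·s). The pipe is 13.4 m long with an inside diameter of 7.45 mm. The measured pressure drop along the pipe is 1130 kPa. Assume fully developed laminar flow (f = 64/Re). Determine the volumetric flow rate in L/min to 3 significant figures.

Q ≈ 11.5 L/min

For laminar flow, f = 64/Re with Re = ρVD/μ, so Darcy-Weisbach reduces to ΔP = 32μLV/D². Solving for V: V = ΔP·D²/(32μL) = 1.13e+06·(0.00745)²/(32·0.0334·13.4) = 4.379 m/s.
Check: Re = ρVD/μ = 889·4.379·0.00745/0.0334 = 868.4 < 2300, so the laminar assumption holds.
Q = V·A = 4.379·(π/4·0.00745²) = 0.0001909 m³/s = 11.5 L/min.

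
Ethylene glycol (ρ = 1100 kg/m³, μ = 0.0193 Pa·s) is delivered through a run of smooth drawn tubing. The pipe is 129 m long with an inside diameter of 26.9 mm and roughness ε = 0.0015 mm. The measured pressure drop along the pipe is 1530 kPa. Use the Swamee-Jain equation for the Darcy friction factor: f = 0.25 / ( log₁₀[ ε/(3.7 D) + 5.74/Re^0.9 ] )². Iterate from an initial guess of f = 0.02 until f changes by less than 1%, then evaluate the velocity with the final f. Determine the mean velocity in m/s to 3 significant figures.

Rearranging Darcy-Weisbach: V = √(2·ΔP·D/(f·L·ρ)). With ε/D = 1.5e-06/0.0269 = 5.58e-05, iterate starting from f = 0.02:
  f = 0.02 → V = √(2·1.53e+06·0.0269/(0.02·129·1100)) = 5.386 m/s; Re = ρVD/μ = 8257; f → 0.03276
  f = 0.03276 → V = 4.208 m/s; Re = 6451; f → 0.03515
  f = 0.03515 → V = 4.062 m/s; Re = 6228; f → 0.03552
  f = 0.03552 → V = 4.041 m/s; Re = 6196; f → 0.03557
Converged (Δf/f < 1%). With the final f = 0.03557: V = √(2·1.53e+06·0.0269/(0.03557·129·1100)) = 4.038 m/s.

V ≈ 4.04 m/s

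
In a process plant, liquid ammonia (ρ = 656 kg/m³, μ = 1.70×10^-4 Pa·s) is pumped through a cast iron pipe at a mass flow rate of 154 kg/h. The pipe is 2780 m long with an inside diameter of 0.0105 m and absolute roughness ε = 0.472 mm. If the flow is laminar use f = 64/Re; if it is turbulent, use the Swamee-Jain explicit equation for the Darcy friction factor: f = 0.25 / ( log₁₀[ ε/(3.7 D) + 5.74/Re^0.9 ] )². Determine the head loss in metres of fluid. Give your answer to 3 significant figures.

ṁ = 154 kg/h = 154/3600 = 0.04278 kg/s.
A = πD²/4 = π(0.0105)²/4 = 8.659e-05 m²; mean velocity V = ṁ/(ρA) = 0.04278/(656 · 8.659e-05) = 0.7531 m/s.
Reynolds number Re = ρVD/μ = 656 · 0.7531 · 0.0105 / 0.00017 = 3.051e+04.
Re > 4000 → turbulent. Relative roughness ε/D = 0.000472/0.0105 = 0.045. Swamee-Jain: f = 0.25/(log₁₀[0.045/3.7 + 5.74/3.051e+04^0.9])² = 0.25/(log₁₀[0.0121 + 0.000528])² = 0.25/(-1.897)² = 0.06947.
Darcy-Weisbach: ΔP = f(L/D)(ρV²/2) = 0.06947·(2780/0.0105)·(656·0.7531²/2) = 0.06947·2.648e+05·186 = 3.422e+06 Pa.
Head loss h_f = ΔP/(ρg) = 3.422e+06/(656·9.81) = 532 m.

h_f ≈ 532 m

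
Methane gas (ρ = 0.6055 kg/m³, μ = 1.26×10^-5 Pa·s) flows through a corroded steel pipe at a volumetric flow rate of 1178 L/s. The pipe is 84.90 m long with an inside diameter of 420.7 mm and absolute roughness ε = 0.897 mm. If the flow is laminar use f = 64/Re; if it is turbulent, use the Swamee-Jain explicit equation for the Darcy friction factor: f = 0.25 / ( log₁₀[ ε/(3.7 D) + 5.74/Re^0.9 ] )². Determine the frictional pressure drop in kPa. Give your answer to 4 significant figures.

ΔP ≈ 0.1097 kPa

Q = 1178 L/s = 1178/1000 = 1.178 m³/s.
Cross-sectional area A = πD²/4 = π(0.4207)²/4 = 0.139 m²; mean velocity V = Q/A = 1.178/0.139 = 8.474 m/s.
Reynolds number Re = ρVD/μ = 0.6055 · 8.474 · 0.4207 / 1.26e-05 = 1.713e+05.
Re > 4000 → turbulent. Relative roughness ε/D = 0.000897/0.4207 = 0.00213. Swamee-Jain: f = 0.25/(log₁₀[0.00213/3.7 + 5.74/1.713e+05^0.9])² = 0.25/(log₁₀[0.000576 + 0.000112])² = 0.25/(-3.162)² = 0.025.
Darcy-Weisbach: ΔP = f(L/D)(ρV²/2) = 0.025·(84.9/0.4207)·(0.6055·8.474²/2) = 0.025·201.8·21.74 = 109.7 Pa.
ΔP = 109.7 Pa = 0.1097 kPa.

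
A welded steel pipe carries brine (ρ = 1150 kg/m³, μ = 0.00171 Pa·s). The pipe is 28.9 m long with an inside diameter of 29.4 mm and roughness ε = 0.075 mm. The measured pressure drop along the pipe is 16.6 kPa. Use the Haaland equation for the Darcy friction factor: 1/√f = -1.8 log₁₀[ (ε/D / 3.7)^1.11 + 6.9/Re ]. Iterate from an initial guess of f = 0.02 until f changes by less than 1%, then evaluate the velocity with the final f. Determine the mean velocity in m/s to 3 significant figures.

V ≈ 0.980 m/s

Rearranging Darcy-Weisbach: V = √(2·ΔP·D/(f·L·ρ)). With ε/D = 7.5e-05/0.0294 = 0.00255, iterate starting from f = 0.02:
  f = 0.02 → V = √(2·1.66e+04·0.0294/(0.02·28.9·1150)) = 1.212 m/s; Re = ρVD/μ = 2.396e+04; f → 0.0297
  f = 0.0297 → V = 0.9944 m/s; Re = 1.966e+04; f → 0.03052
  f = 0.03052 → V = 0.981 m/s; Re = 1.94e+04; f → 0.03058
Converged (Δf/f < 1%). With the final f = 0.03058: V = √(2·1.66e+04·0.0294/(0.03058·28.9·1150)) = 0.98 m/s.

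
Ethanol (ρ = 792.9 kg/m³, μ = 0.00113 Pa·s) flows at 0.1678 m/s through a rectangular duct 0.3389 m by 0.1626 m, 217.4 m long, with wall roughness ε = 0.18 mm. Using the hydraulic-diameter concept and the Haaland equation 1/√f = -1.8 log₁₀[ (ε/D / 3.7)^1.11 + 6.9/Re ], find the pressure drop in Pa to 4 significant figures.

ΔP ≈ 286.3 Pa

Hydraulic diameter D_h = 4A/P = 4·(0.3389·0.1626)/(2·(0.3389+0.1626)) = 0.2204/1.003 = 0.2198 m.
Re = ρVD_h/μ = 792.9·0.1678·0.2198/0.00113 = 2.588e+04.
ε/D_h = 0.00018/0.2198 = 0.000819; Haaland gives 1/√f = -1.8 log₁₀[8.77e-05+0.000267] = 6.211, so f = 0.02592.
ΔP = f(L/D_h)(ρV²/2) = 0.02592·217.4/0.2198·11.16 = 286.3 Pa.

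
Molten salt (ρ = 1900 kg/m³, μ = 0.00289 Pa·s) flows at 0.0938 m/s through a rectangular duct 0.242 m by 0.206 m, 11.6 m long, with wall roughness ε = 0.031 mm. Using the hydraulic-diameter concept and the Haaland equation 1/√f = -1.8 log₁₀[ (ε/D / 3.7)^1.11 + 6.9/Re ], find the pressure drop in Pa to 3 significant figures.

ΔP ≈ 12.4 Pa

Hydraulic diameter D_h = 4A/P = 4·(0.242·0.206)/(2·(0.242+0.206)) = 0.1994/0.896 = 0.2226 m.
Re = ρVD_h/μ = 1900·0.0938·0.2226/0.00289 = 1.372e+04.
ε/D_h = 3.1e-05/0.2226 = 0.000139; Haaland gives 1/√f = -1.8 log₁₀[1.23e-05+0.000503] = 5.919, so f = 0.02855.
ΔP = f(L/D_h)(ρV²/2) = 0.02855·11.6/0.2226·8.359 = 12.44 Pa.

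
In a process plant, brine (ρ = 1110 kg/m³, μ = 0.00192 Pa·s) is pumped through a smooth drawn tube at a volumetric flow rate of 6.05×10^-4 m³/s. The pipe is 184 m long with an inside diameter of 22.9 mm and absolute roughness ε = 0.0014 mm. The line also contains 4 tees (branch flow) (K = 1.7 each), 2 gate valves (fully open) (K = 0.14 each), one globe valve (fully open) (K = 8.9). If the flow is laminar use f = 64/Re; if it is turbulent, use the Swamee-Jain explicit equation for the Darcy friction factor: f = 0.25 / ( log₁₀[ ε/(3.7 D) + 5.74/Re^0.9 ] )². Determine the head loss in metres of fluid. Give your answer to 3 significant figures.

Cross-sectional area A = πD²/4 = π(0.0229)²/4 = 0.0004119 m²; mean velocity V = Q/A = 0.000605/0.0004119 = 1.469 m/s.
Reynolds number Re = ρVD/μ = 1110 · 1.469 · 0.0229 / 0.00192 = 1.945e+04.
Re > 4000 → turbulent. Relative roughness ε/D = 1.4e-06/0.0229 = 6.11e-05. Swamee-Jain: f = 0.25/(log₁₀[6.11e-05/3.7 + 5.74/1.945e+04^0.9])² = 0.25/(log₁₀[1.65e-05 + 0.000792])² = 0.25/(-3.092)² = 0.02615.
Total minor-loss coefficient ΣK = 4·1.7 + 2·0.14 + 1·8.9 = 16.
ΔP = [f·L/D + ΣK]·(ρV²/2) = [0.02615·184/0.0229 + 16]·(1110·1.469²/2) = [210.1 + 16]·1198 = 2.707e+05 Pa.
Head loss h_f = ΔP/(ρg) = 2.707e+05/(1110·9.81) = 24.9 m.

h_f ≈ 24.9 m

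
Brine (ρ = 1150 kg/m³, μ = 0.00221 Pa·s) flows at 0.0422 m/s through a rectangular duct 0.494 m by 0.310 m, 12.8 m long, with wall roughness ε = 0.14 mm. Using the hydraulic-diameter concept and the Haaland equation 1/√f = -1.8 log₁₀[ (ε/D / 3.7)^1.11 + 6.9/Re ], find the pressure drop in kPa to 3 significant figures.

ΔP ≈ 0.00113 kPa

Hydraulic diameter D_h = 4A/P = 4·(0.494·0.31)/(2·(0.494+0.31)) = 0.6126/1.608 = 0.3809 m.
Re = ρVD_h/μ = 1150·0.0422·0.3809/0.00221 = 8365.
ε/D_h = 0.00014/0.3809 = 0.000368; Haaland gives 1/√f = -1.8 log₁₀[3.6e-05+0.000825] = 5.517, so f = 0.03285.
ΔP = f(L/D_h)(ρV²/2) = 0.03285·12.8/0.3809·1.024 = 1.13 Pa.
ΔP = 0.00113 kPa.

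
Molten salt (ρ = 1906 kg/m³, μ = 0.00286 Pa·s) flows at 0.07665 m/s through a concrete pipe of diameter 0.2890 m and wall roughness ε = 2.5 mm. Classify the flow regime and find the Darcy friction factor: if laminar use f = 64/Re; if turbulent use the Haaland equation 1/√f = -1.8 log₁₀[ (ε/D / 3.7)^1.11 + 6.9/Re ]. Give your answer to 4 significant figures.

Re = ρVD/μ = 1906·0.07665·0.289/0.00286 = 1.476e+04.
Re > 4000 → turbulent. ε/D = 0.0025/0.289 = 0.00865; Haaland: 1/√f = -1.8 log₁₀[0.0012 + 0.000467] = 5, so f = 0.04.

f ≈ 0.04000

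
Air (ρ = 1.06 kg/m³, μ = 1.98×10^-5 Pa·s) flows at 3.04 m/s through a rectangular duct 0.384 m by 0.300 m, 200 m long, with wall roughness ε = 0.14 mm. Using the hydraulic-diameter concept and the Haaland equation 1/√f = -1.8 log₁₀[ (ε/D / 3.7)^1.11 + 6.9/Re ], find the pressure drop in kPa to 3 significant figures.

ΔP ≈ 0.0629 kPa

Hydraulic diameter D_h = 4A/P = 4·(0.384·0.3)/(2·(0.384+0.3)) = 0.4608/1.368 = 0.3368 m.
Re = ρVD_h/μ = 1.06·3.04·0.3368/1.98e-05 = 5.482e+04.
ε/D_h = 0.00014/0.3368 = 0.000416; Haaland gives 1/√f = -1.8 log₁₀[4.13e-05+0.000126] = 6.798, so f = 0.02164.
ΔP = f(L/D_h)(ρV²/2) = 0.02164·200/0.3368·4.898 = 62.93 Pa.
ΔP = 0.0629 kPa.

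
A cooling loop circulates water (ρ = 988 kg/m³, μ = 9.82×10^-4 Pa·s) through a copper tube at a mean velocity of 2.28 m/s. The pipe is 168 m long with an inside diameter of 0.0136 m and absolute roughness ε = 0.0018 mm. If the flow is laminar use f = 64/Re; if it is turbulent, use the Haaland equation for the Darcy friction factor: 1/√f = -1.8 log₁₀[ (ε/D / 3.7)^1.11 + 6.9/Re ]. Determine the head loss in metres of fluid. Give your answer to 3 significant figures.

Reynolds number Re = ρVD/μ = 988 · 2.28 · 0.0136 / 0.000982 = 3.12e+04.
Re > 4000 → turbulent. Relative roughness ε/D = 1.8e-06/0.0136 = 0.000132. Haaland: 1/√f = -1.8 log₁₀[(0.000132/3.7)^1.11 + 6.9/3.12e+04] = -1.8 log₁₀[1.16e-05 + 0.000221] = 6.54, so f = 0.02338.
Darcy-Weisbach: ΔP = f(L/D)(ρV²/2) = 0.02338·(168/0.0136)·(988·2.28²/2) = 0.02338·1.235e+04·2568 = 7.418e+05 Pa.
Head loss h_f = ΔP/(ρg) = 7.418e+05/(988·9.81) = 76.5 m.

h_f ≈ 76.5 m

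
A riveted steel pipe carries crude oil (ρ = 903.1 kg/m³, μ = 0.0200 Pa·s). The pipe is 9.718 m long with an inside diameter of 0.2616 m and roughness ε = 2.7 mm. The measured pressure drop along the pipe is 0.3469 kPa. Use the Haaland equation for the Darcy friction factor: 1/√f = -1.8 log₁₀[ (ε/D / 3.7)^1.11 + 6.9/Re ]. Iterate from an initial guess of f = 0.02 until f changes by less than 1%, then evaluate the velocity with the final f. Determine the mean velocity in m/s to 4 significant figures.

V ≈ 0.6821 m/s

Rearranging Darcy-Weisbach: V = √(2·ΔP·D/(f·L·ρ)). With ε/D = 0.0027/0.2616 = 0.0103, iterate starting from f = 0.02:
  f = 0.02 → V = √(2·346.9·0.2616/(0.02·9.718·903.1)) = 1.017 m/s; Re = ρVD/μ = 1.201e+04; f → 0.04261
  f = 0.04261 → V = 0.6967 m/s; Re = 8230; f → 0.04434
  f = 0.04434 → V = 0.683 m/s; Re = 8068; f → 0.04444
Converged (Δf/f < 1%). With the final f = 0.04444: V = √(2·346.9·0.2616/(0.04444·9.718·903.1)) = 0.6821 m/s.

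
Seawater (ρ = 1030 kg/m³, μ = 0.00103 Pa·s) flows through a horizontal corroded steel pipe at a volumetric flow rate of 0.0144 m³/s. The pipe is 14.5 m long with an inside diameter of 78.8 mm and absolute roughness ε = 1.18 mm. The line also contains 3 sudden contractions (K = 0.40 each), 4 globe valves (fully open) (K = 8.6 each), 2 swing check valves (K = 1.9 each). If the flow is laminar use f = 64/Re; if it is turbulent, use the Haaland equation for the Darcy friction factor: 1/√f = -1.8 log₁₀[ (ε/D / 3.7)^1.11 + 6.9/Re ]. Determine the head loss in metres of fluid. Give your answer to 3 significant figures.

Cross-sectional area A = πD²/4 = π(0.0788)²/4 = 0.004877 m²; mean velocity V = Q/A = 0.0144/0.004877 = 2.953 m/s.
Reynolds number Re = ρVD/μ = 1030 · 2.953 · 0.0788 / 0.00103 = 2.327e+05.
Re > 4000 → turbulent. Relative roughness ε/D = 0.00118/0.0788 = 0.015. Haaland: 1/√f = -1.8 log₁₀[(0.015/3.7)^1.11 + 6.9/2.327e+05] = -1.8 log₁₀[0.00221 + 2.97e-05] = 4.77, so f = 0.04394.
Total minor-loss coefficient ΣK = 3·0.4 + 4·8.6 + 2·1.9 = 39.4.
ΔP = [f·L/D + ΣK]·(ρV²/2) = [0.04394·14.5/0.0788 + 39.4]·(1030·2.953²/2) = [8.086 + 39.4]·4490 = 2.132e+05 Pa.
Head loss h_f = ΔP/(ρg) = 2.132e+05/(1030·9.81) = 21.1 m.

h_f ≈ 21.1 m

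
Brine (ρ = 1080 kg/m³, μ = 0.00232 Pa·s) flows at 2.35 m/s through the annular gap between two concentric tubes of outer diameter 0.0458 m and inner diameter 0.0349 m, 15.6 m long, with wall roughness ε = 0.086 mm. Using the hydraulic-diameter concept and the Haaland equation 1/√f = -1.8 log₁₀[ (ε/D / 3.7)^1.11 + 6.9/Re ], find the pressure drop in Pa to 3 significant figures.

ΔP ≈ 171000 Pa

Hydraulic diameter D_h = 4A/P = D_o - D_i = 0.0458 - 0.0349 = 0.0109 m.
Re = ρVD_h/μ = 1080·2.35·0.0109/0.00232 = 1.192e+04.
ε/D_h = 8.6e-05/0.0109 = 0.00789; Haaland gives 1/√f = -1.8 log₁₀[0.00108+0.000579] = 5.003, so f = 0.03996.
ΔP = f(L/D_h)(ρV²/2) = 0.03996·15.6/0.0109·2982 = 1.705e+05 Pa.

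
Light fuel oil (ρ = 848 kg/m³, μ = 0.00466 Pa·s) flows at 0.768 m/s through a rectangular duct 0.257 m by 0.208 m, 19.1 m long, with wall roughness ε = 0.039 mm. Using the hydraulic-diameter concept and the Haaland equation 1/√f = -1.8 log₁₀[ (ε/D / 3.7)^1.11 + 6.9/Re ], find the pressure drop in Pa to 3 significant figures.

Hydraulic diameter D_h = 4A/P = 4·(0.257·0.208)/(2·(0.257+0.208)) = 0.2138/0.93 = 0.2299 m.
Re = ρVD_h/μ = 848·0.768·0.2299/0.00466 = 3.213e+04.
ε/D_h = 3.9e-05/0.2299 = 0.00017; Haaland gives 1/√f = -1.8 log₁₀[1.53e-05+0.000215] = 6.549, so f = 0.02332.
ΔP = f(L/D_h)(ρV²/2) = 0.02332·19.1/0.2299·250.1 = 484.4 Pa.

ΔP ≈ 484 Pa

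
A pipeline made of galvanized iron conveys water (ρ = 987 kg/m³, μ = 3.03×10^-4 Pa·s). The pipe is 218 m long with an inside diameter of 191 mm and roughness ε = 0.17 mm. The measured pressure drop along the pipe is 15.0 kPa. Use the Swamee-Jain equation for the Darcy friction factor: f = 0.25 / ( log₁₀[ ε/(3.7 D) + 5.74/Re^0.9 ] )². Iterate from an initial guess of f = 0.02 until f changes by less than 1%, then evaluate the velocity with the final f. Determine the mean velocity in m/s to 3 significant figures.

Rearranging Darcy-Weisbach: V = √(2·ΔP·D/(f·L·ρ)). With ε/D = 0.00017/0.191 = 0.00089, iterate starting from f = 0.02:
  f = 0.02 → V = √(2·1.5e+04·0.191/(0.02·218·987)) = 1.154 m/s; Re = ρVD/μ = 7.179e+05; f → 0.01965
  f = 0.01965 → V = 1.164 m/s; Re = 7.242e+05; f → 0.01965
Converged (Δf/f < 1%). With the final f = 0.01965: V = √(2·1.5e+04·0.191/(0.01965·218·987)) = 1.164 m/s.

V ≈ 1.16 m/s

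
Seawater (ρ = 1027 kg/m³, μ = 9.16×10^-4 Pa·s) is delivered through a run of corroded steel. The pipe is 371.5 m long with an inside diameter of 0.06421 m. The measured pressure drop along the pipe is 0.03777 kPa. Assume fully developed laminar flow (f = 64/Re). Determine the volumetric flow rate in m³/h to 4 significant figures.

Q ≈ 0.1667 m³/h

For laminar flow, f = 64/Re with Re = ρVD/μ, so Darcy-Weisbach reduces to ΔP = 32μLV/D². Solving for V: V = ΔP·D²/(32μL) = 37.77·(0.06421)²/(32·0.000916·371.5) = 0.0143 m/s.
Check: Re = ρVD/μ = 1027·0.0143·0.06421/0.000916 = 1029 < 2300, so the laminar assumption holds.
Q = V·A = 0.0143·(π/4·0.06421²) = 4.631e-05 m³/s = 0.1667 m³/h.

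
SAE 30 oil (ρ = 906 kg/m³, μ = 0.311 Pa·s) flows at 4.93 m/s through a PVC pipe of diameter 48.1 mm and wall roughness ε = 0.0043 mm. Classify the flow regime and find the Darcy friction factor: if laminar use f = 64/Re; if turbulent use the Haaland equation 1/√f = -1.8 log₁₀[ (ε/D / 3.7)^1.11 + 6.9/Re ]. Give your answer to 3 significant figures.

Re = ρVD/μ = 906·4.93·0.0481/0.311 = 690.8.
Re < 2300 → laminar, so f = 64/Re = 0.09264 (roughness is irrelevant in laminar flow).

f ≈ 0.0926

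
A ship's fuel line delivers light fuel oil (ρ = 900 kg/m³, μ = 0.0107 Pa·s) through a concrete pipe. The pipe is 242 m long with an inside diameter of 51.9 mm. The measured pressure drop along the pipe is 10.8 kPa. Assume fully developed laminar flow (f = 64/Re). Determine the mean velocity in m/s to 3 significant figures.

V ≈ 0.351 m/s

For laminar flow, f = 64/Re with Re = ρVD/μ, so Darcy-Weisbach reduces to ΔP = 32μLV/D². Solving for V: V = ΔP·D²/(32μL) = 1.08e+04·(0.0519)²/(32·0.0107·242) = 0.3511 m/s.
Check: Re = ρVD/μ = 900·0.3511·0.0519/0.0107 = 1533 < 2300, so the laminar assumption holds.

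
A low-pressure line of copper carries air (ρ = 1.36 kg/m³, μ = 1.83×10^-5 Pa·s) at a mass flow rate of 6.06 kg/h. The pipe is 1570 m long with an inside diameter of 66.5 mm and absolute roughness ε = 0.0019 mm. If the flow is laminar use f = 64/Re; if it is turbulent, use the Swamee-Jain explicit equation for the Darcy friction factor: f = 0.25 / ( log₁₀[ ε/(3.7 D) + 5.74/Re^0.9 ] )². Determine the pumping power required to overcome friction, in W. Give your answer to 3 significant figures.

ṁ = 6.06 kg/h = 6.06/3600 = 0.001683 kg/s.
A = πD²/4 = π(0.0665)²/4 = 0.003473 m²; mean velocity V = ṁ/(ρA) = 0.001683/(1.36 · 0.003473) = 0.3564 m/s.
Reynolds number Re = ρVD/μ = 1.36 · 0.3564 · 0.0665 / 1.83e-05 = 1761.
Re < 2300 → laminar flow, so f = 64/Re = 64/1761 = 0.03634 (the turbulent correlation is not needed).
Darcy-Weisbach: ΔP = f(L/D)(ρV²/2) = 0.03634·(1570/0.0665)·(1.36·0.3564²/2) = 0.03634·2.361e+04·0.08636 = 74.09 Pa.
Q = ṁ/ρ = 0.001683/1.36 = 0.001238 m³/s.
Pumping power P = QΔP = 0.001238·74.09 = 0.09170 W = 0.0917 W.

P ≈ 0.0917 W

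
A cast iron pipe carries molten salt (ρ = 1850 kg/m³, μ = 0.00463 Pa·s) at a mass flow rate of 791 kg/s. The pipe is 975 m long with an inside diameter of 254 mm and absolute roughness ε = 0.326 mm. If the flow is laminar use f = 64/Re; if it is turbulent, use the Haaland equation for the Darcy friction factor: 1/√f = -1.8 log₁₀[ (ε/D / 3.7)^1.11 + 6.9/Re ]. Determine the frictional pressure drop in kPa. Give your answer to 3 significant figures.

A = πD²/4 = π(0.254)²/4 = 0.05067 m²; mean velocity V = ṁ/(ρA) = 791/(1850 · 0.05067) = 8.438 m/s.
Reynolds number Re = ρVD/μ = 1850 · 8.438 · 0.254 / 0.00463 = 8.564e+05.
Re > 4000 → turbulent. Relative roughness ε/D = 0.000326/0.254 = 0.00128. Haaland: 1/√f = -1.8 log₁₀[(0.00128/3.7)^1.11 + 6.9/8.564e+05] = -1.8 log₁₀[0.000144 + 8.06e-06] = 6.87, so f = 0.02119.
Darcy-Weisbach: ΔP = f(L/D)(ρV²/2) = 0.02119·(975/0.254)·(1850·8.438²/2) = 0.02119·3839·6.586e+04 = 5.356e+06 Pa.
ΔP = 5.356e+06 Pa = 5360 kPa.

ΔP ≈ 5360 kPa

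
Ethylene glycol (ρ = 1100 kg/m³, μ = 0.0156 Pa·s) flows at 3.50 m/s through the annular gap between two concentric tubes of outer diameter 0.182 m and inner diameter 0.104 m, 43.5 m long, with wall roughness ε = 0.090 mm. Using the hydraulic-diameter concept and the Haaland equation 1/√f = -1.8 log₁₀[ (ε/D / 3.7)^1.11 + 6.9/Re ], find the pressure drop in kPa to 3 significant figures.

Hydraulic diameter D_h = 4A/P = D_o - D_i = 0.182 - 0.104 = 0.078 m.
Re = ρVD_h/μ = 1100·3.5·0.078/0.0156 = 1.925e+04.
ε/D_h = 9e-05/0.078 = 0.00115; Haaland gives 1/√f = -1.8 log₁₀[0.000128+0.000358] = 5.963, so f = 0.02813.
ΔP = f(L/D_h)(ρV²/2) = 0.02813·43.5/0.078·6738 = 1.057e+05 Pa.
ΔP = 106 kPa.

ΔP ≈ 106 kPa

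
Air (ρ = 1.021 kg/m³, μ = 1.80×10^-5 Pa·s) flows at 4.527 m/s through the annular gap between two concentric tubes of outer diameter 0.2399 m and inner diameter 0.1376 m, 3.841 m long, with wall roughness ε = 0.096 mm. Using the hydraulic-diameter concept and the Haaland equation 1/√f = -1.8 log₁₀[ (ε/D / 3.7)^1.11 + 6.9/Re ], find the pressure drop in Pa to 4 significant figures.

Hydraulic diameter D_h = 4A/P = D_o - D_i = 0.2399 - 0.1376 = 0.1023 m.
Re = ρVD_h/μ = 1.021·4.527·0.1023/1.8e-05 = 2.627e+04.
ε/D_h = 9.6e-05/0.1023 = 0.000938; Haaland gives 1/√f = -1.8 log₁₀[0.000102+0.000263] = 6.189, so f = 0.02611.
ΔP = f(L/D_h)(ρV²/2) = 0.02611·3.841/0.1023·10.46 = 10.26 Pa.

ΔP ≈ 10.26 Pa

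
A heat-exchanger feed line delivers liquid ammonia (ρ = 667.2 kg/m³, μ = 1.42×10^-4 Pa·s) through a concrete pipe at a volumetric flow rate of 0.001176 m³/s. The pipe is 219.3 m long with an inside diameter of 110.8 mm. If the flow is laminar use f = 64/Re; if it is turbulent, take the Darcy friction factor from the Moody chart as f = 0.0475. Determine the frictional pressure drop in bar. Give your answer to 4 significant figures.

ΔP ≈ 0.004665 bar

Cross-sectional area A = πD²/4 = π(0.1108)²/4 = 0.009642 m²; mean velocity V = Q/A = 0.001176/0.009642 = 0.122 m/s.
Reynolds number Re = ρVD/μ = 667.2 · 0.122 · 0.1108 / 0.000142 = 6.35e+04.
Re > 4000 → turbulent; use the Moody-chart value f = 0.0475.
Darcy-Weisbach: ΔP = f(L/D)(ρV²/2) = 0.0475·(219.3/0.1108)·(667.2·0.122²/2) = 0.0475·1979·4.963 = 466.5 Pa.
ΔP = 466.5 Pa = 0.004665 bar.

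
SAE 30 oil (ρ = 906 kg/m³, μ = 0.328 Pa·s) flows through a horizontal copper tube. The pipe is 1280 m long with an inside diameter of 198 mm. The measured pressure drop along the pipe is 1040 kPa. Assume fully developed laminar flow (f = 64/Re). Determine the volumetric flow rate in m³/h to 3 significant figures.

Q ≈ 336 m³/h

For laminar flow, f = 64/Re with Re = ρVD/μ, so Darcy-Weisbach reduces to ΔP = 32μLV/D². Solving for V: V = ΔP·D²/(32μL) = 1.04e+06·(0.198)²/(32·0.328·1280) = 3.035 m/s.
Check: Re = ρVD/μ = 906·3.035·0.198/0.328 = 1660 < 2300, so the laminar assumption holds.
Q = V·A = 3.035·(π/4·0.198²) = 0.09344 m³/s = 336 m³/h.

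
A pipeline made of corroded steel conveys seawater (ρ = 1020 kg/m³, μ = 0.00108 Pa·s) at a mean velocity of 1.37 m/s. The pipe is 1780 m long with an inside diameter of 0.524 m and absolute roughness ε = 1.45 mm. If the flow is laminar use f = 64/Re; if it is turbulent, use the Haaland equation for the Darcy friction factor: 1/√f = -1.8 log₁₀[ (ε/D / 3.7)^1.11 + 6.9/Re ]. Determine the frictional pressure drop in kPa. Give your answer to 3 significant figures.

ΔP ≈ 84.0 kPa

Reynolds number Re = ρVD/μ = 1020 · 1.37 · 0.524 / 0.00108 = 6.78e+05.
Re > 4000 → turbulent. Relative roughness ε/D = 0.00145/0.524 = 0.00277. Haaland: 1/√f = -1.8 log₁₀[(0.00277/3.7)^1.11 + 6.9/6.78e+05] = -1.8 log₁₀[0.000339 + 1.02e-05] = 6.223, so f = 0.02582.
Darcy-Weisbach: ΔP = f(L/D)(ρV²/2) = 0.02582·(1780/0.524)·(1020·1.37²/2) = 0.02582·3397·957.2 = 8.397e+04 Pa.
ΔP = 8.397e+04 Pa = 84.0 kPa.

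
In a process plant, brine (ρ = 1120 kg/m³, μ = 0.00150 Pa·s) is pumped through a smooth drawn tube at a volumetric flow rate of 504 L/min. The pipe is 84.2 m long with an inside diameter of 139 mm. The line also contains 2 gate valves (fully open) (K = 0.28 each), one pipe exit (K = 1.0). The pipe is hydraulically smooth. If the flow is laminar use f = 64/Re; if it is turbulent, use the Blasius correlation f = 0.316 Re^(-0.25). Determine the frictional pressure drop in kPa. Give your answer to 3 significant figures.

ΔP ≈ 2.39 kPa

Q = 504 L/min = 504/60000 = 0.0084 m³/s.
Cross-sectional area A = πD²/4 = π(0.139)²/4 = 0.01517 m²; mean velocity V = Q/A = 0.0084/0.01517 = 0.5536 m/s.
Reynolds number Re = ρVD/μ = 1120 · 0.5536 · 0.139 / 0.0015 = 5.745e+04.
Re > 4000 → turbulent. Smooth-pipe (Blasius): f = 0.316 Re^(-0.25) = 0.316/(5.745e+04)^0.25 = 0.02041.
Total minor-loss coefficient ΣK = 2·0.28 + 1·1 = 1.56.
ΔP = [f·L/D + ΣK]·(ρV²/2) = [0.02041·84.2/0.139 + 1.56]·(1120·0.5536²/2) = [12.36 + 1.56]·171.6 = 2389 Pa.
ΔP = 2389 Pa = 2.39 kPa.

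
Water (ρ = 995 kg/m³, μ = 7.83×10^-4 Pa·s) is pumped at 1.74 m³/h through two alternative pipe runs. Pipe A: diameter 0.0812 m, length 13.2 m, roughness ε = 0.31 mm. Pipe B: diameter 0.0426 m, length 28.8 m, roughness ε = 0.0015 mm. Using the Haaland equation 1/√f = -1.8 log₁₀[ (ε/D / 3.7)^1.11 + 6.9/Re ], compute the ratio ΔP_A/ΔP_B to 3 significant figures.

ΔP_A/ΔP_B ≈ 0.0250

Pipe A: V = Q/A = 0.0004833/0.005178 = 0.09334 m/s; Re = 9631; ε/D = 0.00382; Haaland → f = 0.03618; ΔP_A = f(L/D)(ρV²/2) = 25.49 Pa.
Pipe B: V = Q/A = 0.0004833/0.001425 = 0.3391 m/s; Re = 1.836e+04; ε/D = 3.52e-05; Haaland → f = 0.02636; ΔP_B = f(L/D)(ρV²/2) = 1019 Pa.
ΔP_A/ΔP_B = 25.49/1019 = 0.0250.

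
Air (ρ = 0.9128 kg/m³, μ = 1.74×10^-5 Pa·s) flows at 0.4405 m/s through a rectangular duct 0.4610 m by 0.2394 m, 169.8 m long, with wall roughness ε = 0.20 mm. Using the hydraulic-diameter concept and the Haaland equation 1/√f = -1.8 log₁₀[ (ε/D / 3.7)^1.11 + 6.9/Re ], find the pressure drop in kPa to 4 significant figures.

Hydraulic diameter D_h = 4A/P = 4·(0.461·0.2394)/(2·(0.461+0.2394)) = 0.4415/1.401 = 0.3151 m.
Re = ρVD_h/μ = 0.9128·0.4405·0.3151/1.74e-05 = 7283.
ε/D_h = 0.0002/0.3151 = 0.000635; Haaland gives 1/√f = -1.8 log₁₀[6.61e-05+0.000947] = 5.389, so f = 0.03443.
ΔP = f(L/D_h)(ρV²/2) = 0.03443·169.8/0.3151·0.08856 = 1.643 Pa.
ΔP = 0.001643 kPa.

ΔP ≈ 0.001643 kPa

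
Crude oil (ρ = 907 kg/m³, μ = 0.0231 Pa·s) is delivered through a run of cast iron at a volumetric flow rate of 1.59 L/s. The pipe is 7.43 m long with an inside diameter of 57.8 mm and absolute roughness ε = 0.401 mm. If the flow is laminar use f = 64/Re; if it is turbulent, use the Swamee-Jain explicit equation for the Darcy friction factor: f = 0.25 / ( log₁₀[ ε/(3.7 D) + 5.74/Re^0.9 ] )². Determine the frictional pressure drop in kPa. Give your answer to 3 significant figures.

ΔP ≈ 0.996 kPa

Q = 1.59 L/s = 1.59/1000 = 0.00159 m³/s.
Cross-sectional area A = πD²/4 = π(0.0578)²/4 = 0.002624 m²; mean velocity V = Q/A = 0.00159/0.002624 = 0.606 m/s.
Reynolds number Re = ρVD/μ = 907 · 0.606 · 0.0578 / 0.0231 = 1375.
Re < 2300 → laminar flow, so f = 64/Re = 64/1375 = 0.04654 (the turbulent correlation is not needed).
Darcy-Weisbach: ΔP = f(L/D)(ρV²/2) = 0.04654·(7.43/0.0578)·(907·0.606²/2) = 0.04654·128.5·166.5 = 996.2 Pa.
ΔP = 996.2 Pa = 0.996 kPa.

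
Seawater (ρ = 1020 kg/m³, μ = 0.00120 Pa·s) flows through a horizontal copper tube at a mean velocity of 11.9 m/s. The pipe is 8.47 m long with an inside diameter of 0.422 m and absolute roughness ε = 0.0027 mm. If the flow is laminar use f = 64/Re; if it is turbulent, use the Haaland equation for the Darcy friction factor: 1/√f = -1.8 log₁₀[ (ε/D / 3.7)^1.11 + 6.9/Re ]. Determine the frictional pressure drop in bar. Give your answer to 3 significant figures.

Reynolds number Re = ρVD/μ = 1020 · 11.9 · 0.422 / 0.0012 = 4.269e+06.
Re > 4000 → turbulent. Relative roughness ε/D = 2.7e-06/0.422 = 6.4e-06. Haaland: 1/√f = -1.8 log₁₀[(6.4e-06/3.7)^1.11 + 6.9/4.269e+06] = -1.8 log₁₀[4.02e-07 + 1.62e-06] = 10.25, so f = 0.009516.
Darcy-Weisbach: ΔP = f(L/D)(ρV²/2) = 0.009516·(8.47/0.422)·(1020·11.9²/2) = 0.009516·20.07·7.222e+04 = 1.379e+04 Pa.
ΔP = 1.379e+04 Pa = 0.138 bar.

ΔP ≈ 0.138 bar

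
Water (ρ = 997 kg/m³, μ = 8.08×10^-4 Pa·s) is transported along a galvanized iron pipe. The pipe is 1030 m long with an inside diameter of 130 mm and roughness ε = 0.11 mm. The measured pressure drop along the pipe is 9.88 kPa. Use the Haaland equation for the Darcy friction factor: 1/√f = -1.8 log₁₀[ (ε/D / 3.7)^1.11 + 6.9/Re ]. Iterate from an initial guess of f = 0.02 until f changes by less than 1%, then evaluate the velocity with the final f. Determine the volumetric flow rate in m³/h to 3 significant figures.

Q ≈ 15.7 m³/h

Rearranging Darcy-Weisbach: V = √(2·ΔP·D/(f·L·ρ)). With ε/D = 0.00011/0.13 = 0.000846, iterate starting from f = 0.02:
  f = 0.02 → V = √(2·9880·0.13/(0.02·1030·997)) = 0.3537 m/s; Re = ρVD/μ = 5.673e+04; f → 0.02288
  f = 0.02288 → V = 0.3306 m/s; Re = 5.303e+04; f → 0.0231
Converged (Δf/f < 1%). With the final f = 0.0231: V = √(2·9880·0.13/(0.0231·1030·997)) = 0.3291 m/s.
Q = V·A = 0.3291·(π/4·0.13²) = 0.004368 m³/s = 15.7 m³/h.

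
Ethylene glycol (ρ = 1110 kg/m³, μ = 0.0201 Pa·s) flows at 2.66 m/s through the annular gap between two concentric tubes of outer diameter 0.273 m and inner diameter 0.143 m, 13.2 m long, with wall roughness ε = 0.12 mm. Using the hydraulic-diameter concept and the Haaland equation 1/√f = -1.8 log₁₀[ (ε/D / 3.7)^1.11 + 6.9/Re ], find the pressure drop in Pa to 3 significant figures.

ΔP ≈ 11100 Pa

Hydraulic diameter D_h = 4A/P = D_o - D_i = 0.273 - 0.143 = 0.13 m.
Re = ρVD_h/μ = 1110·2.66·0.13/0.0201 = 1.91e+04.
ε/D_h = 0.00012/0.13 = 0.000923; Haaland gives 1/√f = -1.8 log₁₀[0.0001+0.000361] = 6.005, so f = 0.02774.
ΔP = f(L/D_h)(ρV²/2) = 0.02774·13.2/0.13·3927 = 1.106e+04 Pa.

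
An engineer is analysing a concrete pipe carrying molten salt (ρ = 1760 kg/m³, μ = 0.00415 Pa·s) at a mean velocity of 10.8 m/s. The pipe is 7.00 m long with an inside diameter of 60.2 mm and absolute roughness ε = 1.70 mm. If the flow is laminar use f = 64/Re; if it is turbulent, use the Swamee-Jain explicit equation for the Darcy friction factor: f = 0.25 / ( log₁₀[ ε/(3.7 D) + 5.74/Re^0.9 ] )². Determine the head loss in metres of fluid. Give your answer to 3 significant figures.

h_f ≈ 38.7 m

Reynolds number Re = ρVD/μ = 1760 · 10.8 · 0.0602 / 0.00415 = 2.757e+05.
Re > 4000 → turbulent. Relative roughness ε/D = 0.0017/0.0602 = 0.0282. Swamee-Jain: f = 0.25/(log₁₀[0.0282/3.7 + 5.74/2.757e+05^0.9])² = 0.25/(log₁₀[0.00763 + 7.29e-05])² = 0.25/(-2.113)² = 0.05598.
Darcy-Weisbach: ΔP = f(L/D)(ρV²/2) = 0.05598·(7/0.0602)·(1760·10.8²/2) = 0.05598·116.3·1.026e+05 = 6.682e+05 Pa.
Head loss h_f = ΔP/(ρg) = 6.682e+05/(1760·9.81) = 38.7 m.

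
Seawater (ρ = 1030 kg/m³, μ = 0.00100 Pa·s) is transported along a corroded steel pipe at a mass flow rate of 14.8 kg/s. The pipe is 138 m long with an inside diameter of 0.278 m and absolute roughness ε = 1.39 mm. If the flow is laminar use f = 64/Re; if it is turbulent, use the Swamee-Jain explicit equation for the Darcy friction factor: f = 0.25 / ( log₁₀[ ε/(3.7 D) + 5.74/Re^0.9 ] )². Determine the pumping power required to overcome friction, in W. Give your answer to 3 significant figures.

P ≈ 6.59 W

A = πD²/4 = π(0.278)²/4 = 0.0607 m²; mean velocity V = ṁ/(ρA) = 14.8/(1030 · 0.0607) = 0.2367 m/s.
Reynolds number Re = ρVD/μ = 1030 · 0.2367 · 0.278 / 0.001 = 6.778e+04.
Re > 4000 → turbulent. Relative roughness ε/D = 0.00139/0.278 = 0.005. Swamee-Jain: f = 0.25/(log₁₀[0.005/3.7 + 5.74/6.778e+04^0.9])² = 0.25/(log₁₀[0.00135 + 0.000258])² = 0.25/(-2.793)² = 0.03204.
Darcy-Weisbach: ΔP = f(L/D)(ρV²/2) = 0.03204·(138/0.278)·(1030·0.2367²/2) = 0.03204·496.4·28.86 = 459 Pa.
Q = ṁ/ρ = 14.8/1030 = 0.01437 m³/s.
Pumping power P = QΔP = 0.01437·459 = 6.595 W = 6.59 W.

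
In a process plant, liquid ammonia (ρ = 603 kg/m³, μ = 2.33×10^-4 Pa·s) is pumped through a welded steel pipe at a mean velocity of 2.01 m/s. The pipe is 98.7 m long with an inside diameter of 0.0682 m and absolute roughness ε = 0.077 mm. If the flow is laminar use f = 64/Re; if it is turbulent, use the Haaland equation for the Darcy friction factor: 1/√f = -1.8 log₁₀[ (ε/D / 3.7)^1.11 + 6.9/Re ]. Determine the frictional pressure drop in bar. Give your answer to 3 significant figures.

ΔP ≈ 0.369 bar

Reynolds number Re = ρVD/μ = 603 · 2.01 · 0.0682 / 0.000233 = 3.548e+05.
Re > 4000 → turbulent. Relative roughness ε/D = 7.7e-05/0.0682 = 0.00113. Haaland: 1/√f = -1.8 log₁₀[(0.00113/3.7)^1.11 + 6.9/3.548e+05] = -1.8 log₁₀[0.000125 + 1.94e-05] = 6.911, so f = 0.02094.
Darcy-Weisbach: ΔP = f(L/D)(ρV²/2) = 0.02094·(98.7/0.0682)·(603·2.01²/2) = 0.02094·1447·1218 = 3.691e+04 Pa.
ΔP = 3.691e+04 Pa = 0.369 bar.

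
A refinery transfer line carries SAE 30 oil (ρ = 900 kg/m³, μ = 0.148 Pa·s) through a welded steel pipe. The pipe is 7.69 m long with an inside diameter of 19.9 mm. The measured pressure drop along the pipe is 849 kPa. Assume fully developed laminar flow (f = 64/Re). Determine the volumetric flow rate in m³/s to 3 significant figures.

For laminar flow, f = 64/Re with Re = ρVD/μ, so Darcy-Weisbach reduces to ΔP = 32μLV/D². Solving for V: V = ΔP·D²/(32μL) = 8.49e+05·(0.0199)²/(32·0.148·7.69) = 9.232 m/s.
Check: Re = ρVD/μ = 900·9.232·0.0199/0.148 = 1117 < 2300, so the laminar assumption holds.
Q = V·A = 9.232·(π/4·0.0199²) = 0.002871 m³/s = 0.00287 m³/s.

Q ≈ 0.00287 m³/s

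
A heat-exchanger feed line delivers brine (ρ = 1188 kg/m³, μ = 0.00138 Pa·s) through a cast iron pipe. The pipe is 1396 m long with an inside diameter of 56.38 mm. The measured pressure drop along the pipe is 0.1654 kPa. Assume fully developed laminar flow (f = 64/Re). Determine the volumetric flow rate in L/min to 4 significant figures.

Q ≈ 1.278 L/min

For laminar flow, f = 64/Re with Re = ρVD/μ, so Darcy-Weisbach reduces to ΔP = 32μLV/D². Solving for V: V = ΔP·D²/(32μL) = 165.4·(0.05638)²/(32·0.00138·1396) = 0.008528 m/s.
Check: Re = ρVD/μ = 1188·0.008528·0.05638/0.00138 = 413.9 < 2300, so the laminar assumption holds.
Q = V·A = 0.008528·(π/4·0.05638²) = 2.129e-05 m³/s = 1.278 L/min.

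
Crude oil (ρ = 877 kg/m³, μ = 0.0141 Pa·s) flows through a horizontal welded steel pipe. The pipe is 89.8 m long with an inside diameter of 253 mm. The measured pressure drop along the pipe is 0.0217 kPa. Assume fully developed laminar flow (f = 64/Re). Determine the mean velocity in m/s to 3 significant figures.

For laminar flow, f = 64/Re with Re = ρVD/μ, so Darcy-Weisbach reduces to ΔP = 32μLV/D². Solving for V: V = ΔP·D²/(32μL) = 21.7·(0.253)²/(32·0.0141·89.8) = 0.03428 m/s.
Check: Re = ρVD/μ = 877·0.03428·0.253/0.0141 = 539.5 < 2300, so the laminar assumption holds.

V ≈ 0.0343 m/s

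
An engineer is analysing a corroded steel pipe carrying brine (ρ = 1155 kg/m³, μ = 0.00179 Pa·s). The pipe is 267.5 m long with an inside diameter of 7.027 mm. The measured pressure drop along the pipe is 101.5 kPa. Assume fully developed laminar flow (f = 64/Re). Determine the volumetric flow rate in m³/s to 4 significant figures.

For laminar flow, f = 64/Re with Re = ρVD/μ, so Darcy-Weisbach reduces to ΔP = 32μLV/D². Solving for V: V = ΔP·D²/(32μL) = 1.015e+05·(0.007027)²/(32·0.00179·267.5) = 0.3271 m/s.
Check: Re = ρVD/μ = 1155·0.3271·0.007027/0.00179 = 1483 < 2300, so the laminar assumption holds.
Q = V·A = 0.3271·(π/4·0.007027²) = 1.269e-05 m³/s = 1.269×10^-5 m³/s.

Q ≈ 1.269×10^-5 m³/s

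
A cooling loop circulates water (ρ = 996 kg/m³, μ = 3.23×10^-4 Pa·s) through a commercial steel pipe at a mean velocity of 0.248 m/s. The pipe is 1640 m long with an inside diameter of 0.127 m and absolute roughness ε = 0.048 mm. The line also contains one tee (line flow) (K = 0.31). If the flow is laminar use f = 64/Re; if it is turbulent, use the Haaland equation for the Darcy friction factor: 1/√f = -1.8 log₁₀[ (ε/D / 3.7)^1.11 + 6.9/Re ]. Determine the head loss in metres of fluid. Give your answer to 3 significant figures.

h_f ≈ 0.795 m

Reynolds number Re = ρVD/μ = 996 · 0.248 · 0.127 / 0.000323 = 9.712e+04.
Re > 4000 → turbulent. Relative roughness ε/D = 4.8e-05/0.127 = 0.000378. Haaland: 1/√f = -1.8 log₁₀[(0.000378/3.7)^1.11 + 6.9/9.712e+04] = -1.8 log₁₀[3.72e-05 + 7.1e-05] = 7.138, so f = 0.01963.
Total minor-loss coefficient ΣK = 1·0.31 = 0.31.
ΔP = [f·L/D + ΣK]·(ρV²/2) = [0.01963·1640/0.127 + 0.31]·(996·0.248²/2) = [253.4 + 0.31]·30.63 = 7772 Pa.
Head loss h_f = ΔP/(ρg) = 7772/(996·9.81) = 0.795 m.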